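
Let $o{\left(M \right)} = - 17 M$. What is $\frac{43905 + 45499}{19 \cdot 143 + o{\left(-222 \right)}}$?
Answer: $\frac{89404}{6491} \approx 13.774$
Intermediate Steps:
$\frac{43905 + 45499}{19 \cdot 143 + o{\left(-222 \right)}} = \frac{43905 + 45499}{19 \cdot 143 - -3774} = \frac{89404}{2717 + 3774} = \frac{89404}{6491}$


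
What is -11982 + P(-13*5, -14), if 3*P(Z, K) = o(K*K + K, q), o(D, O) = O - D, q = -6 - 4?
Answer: -12046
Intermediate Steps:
q = -10
P(Z, K) = -10/3 - K/3 - K**2/3 (P(Z, K) = (-10 - (K*K + K))/3 = (-10 - (K**2 + K))/3 = (-10 - (K + K**2))/3 = (-10 + (-K - K**2))/3 = (-10 - K - K**2)/3 = -10/3 - K/3 - K**2/3)
-11982 + P(-13*5, -14) = -11982 + (-10/3 - 1/3*(-14)*(1 - 14)) = -11982 + (-10/3 - 1/3*(-14)*(-13)) = -11982 + (-10/3 - 182/3) = -11982 - 64 = -12046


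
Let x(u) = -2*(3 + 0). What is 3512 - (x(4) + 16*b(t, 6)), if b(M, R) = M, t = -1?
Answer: 3534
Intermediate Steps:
x(u) = -6 (x(u) = -2*3 = -6)
3512 - (x(4) + 16*b(t, 6)) = 3512 - (-6 + 16*(-1)) = 3512 - (-6 - 16) = 3512 - 1*(-22) = 3512 + 22 = 3534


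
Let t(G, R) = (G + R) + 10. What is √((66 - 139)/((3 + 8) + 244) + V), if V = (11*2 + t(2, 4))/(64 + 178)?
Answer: 2*I*√254235/2805 ≈ 0.35951*I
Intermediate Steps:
t(G, R) = 10 + G + R
V = 19/121 (V = (11*2 + (10 + 2 + 4))/(64 + 178) = (22 + 16)/242 = 38*(1/242) = 19/121 ≈ 0.15702)
√((66 - 139)/((3 + 8) + 244) + V) = √((66 - 139)/((3 + 8) + 244) + 19/121) = √(-73/(11 + 244) + 19/121) = √(-73/255 + 19/121) = √(-3988/30855) = 2*I*√254235/2805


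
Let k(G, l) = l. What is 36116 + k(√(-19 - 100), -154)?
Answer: 35962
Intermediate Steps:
36116 + k(√(-19 - 100), -154) = 36116 - 154 = 35962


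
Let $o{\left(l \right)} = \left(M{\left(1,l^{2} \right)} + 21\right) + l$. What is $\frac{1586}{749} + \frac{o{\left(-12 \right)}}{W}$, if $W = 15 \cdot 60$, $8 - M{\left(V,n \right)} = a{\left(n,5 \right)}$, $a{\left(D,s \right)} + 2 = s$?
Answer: $\frac{718943}{337050} \approx 2.133$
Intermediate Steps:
$a{\left(D,s \right)} = -2 + s$
$M{\left(V,n \right)} = 5$ ($M{\left(V,n \right)} = 8 - \left(-2 + 5\right) = 8 - 3 = 5$)
$W = 900$
$o{\left(l \right)} = 26 + l$ ($o{\left(l \right)} = \left(5 + 21\right) + l = 26 + l$)
$\frac{1586}{749} + \frac{o{\left(-12 \right)}}{W} = \frac{1586}{749} + \frac{26 - 12}{900} = 1586 \cdot \frac{1}{749} + 14 \cdot \frac{1}{900} = \frac{1586}{749} + \frac{7}{450} = \frac{718943}{337050}$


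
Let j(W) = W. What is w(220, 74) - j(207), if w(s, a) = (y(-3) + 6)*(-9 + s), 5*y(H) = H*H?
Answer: 7194/5 ≈ 1438.8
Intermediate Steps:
y(H) = H**2/5 (y(H) = (H*H)/5 = H**2/5)
w(s, a) = -351/5 + 39*s/5 (w(s, a) = ((1/5)*(-3)**2 + 6)*(-9 + s) = ((1/5)*9 + 6)*(-9 + s) = (9/5 + 6)*(-9 + s) = 39*(-9 + s)/5 = -351/5 + 39*s/5)
w(220, 74) - j(207) = (-351/5 + (39/5)*220) - 1*207 = (-351/5 + 1716) - 207 = 8229/5 - 207 = 7194/5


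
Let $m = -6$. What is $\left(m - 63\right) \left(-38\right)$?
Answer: $2622$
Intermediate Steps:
$\left(m - 63\right) \left(-38\right) = \left(-6 - 63\right) \left(-38\right) = \left(-69\right) \left(-38\right) = 2622$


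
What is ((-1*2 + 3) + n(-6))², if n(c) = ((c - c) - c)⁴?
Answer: 1682209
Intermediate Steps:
n(c) = c⁴ (n(c) = (0 - c)⁴ = (-c)⁴ = c⁴)
((-1*2 + 3) + n(-6))² = ((-1*2 + 3) + (-6)⁴)² = ((-2 + 3) + 1296)² = (1 + 1296)² = 1297² = 1682209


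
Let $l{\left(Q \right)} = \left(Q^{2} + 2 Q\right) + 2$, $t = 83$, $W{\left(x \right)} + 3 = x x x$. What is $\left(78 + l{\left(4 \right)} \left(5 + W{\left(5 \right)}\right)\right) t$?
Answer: $280540$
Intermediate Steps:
$W{\left(x \right)} = -3 + x^{3}$ ($W{\left(x \right)} = -3 + x x x = -3 + x^{2} x = -3 + x^{3}$)
$l{\left(Q \right)} = 2 + Q^{2} + 2 Q$
$\left(78 + l{\left(4 \right)} \left(5 + W{\left(5 \right)}\right)\right) t = \left(78 + \left(2 + 4^{2} + 2 \cdot 4\right) \left(5 - \left(3 - 5^{3}\right)\right)\right) 83 = \left(78 + \left(2 + 16 + 8\right) \left(5 + \left(-3 + 125\right)\right)\right) 83 = \left(78 + 26 \left(5 + 122\right)\right) 83 = \left(78 + 26 \cdot 127\right) 83 = \left(78 + 3302\right) 83 = 3380 \cdot 83 = 280540$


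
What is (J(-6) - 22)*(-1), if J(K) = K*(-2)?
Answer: 10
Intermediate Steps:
J(K) = -2*K
(J(-6) - 22)*(-1) = (-2*(-6) - 22)*(-1) = (12 - 22)*(-1) = -10*(-1) = 10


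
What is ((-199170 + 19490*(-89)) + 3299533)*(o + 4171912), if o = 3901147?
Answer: 11025804548427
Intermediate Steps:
((-199170 + 19490*(-89)) + 3299533)*(o + 4171912) = ((-199170 + 19490*(-89)) + 3299533)*(3901147 + 4171912) = ((-199170 - 1734610) + 3299533)*8073059 = (-1933780 + 3299533)*8073059 = 1365753*8073059 = 11025804548427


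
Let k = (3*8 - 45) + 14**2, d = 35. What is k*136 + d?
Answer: 23835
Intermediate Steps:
k = 175 (k = (24 - 45) + 196 = -21 + 196 = 175)
k*136 + d = 175*136 + 35 = 23800 + 35 = 23835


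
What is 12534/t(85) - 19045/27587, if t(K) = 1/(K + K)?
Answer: 58781808815/27587 ≈ 2.1308e+6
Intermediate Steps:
t(K) = 1/(2*K)
12534/t(85) - 19045/27587 = 12534/(((½)/85)) - 19045/27587 = 12534/(((½)*(1/85))) - 19045*1/27587 = 12534/(1/170) - 19045/27587 = 12534*170 - 19045/27587 = 2130780 - 19045/27587 = 58781808815/27587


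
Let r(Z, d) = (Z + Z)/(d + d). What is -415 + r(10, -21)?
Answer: -8725/21 ≈ -415.48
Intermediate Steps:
r(Z, d) = Z/d (r(Z, d) = (2*Z)/((2*d)) = (2*Z)*(1/(2*d)) = Z/d)
-415 + r(10, -21) = -415 + 10/(-21) = -415 + 10*(-1/21) = -415 - 10/21 = -8725/21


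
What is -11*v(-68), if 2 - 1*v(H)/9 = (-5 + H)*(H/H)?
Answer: -7425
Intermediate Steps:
v(H) = 63 - 9*H (v(H) = 18 - 9*(-5 + H)*H/H = 18 - 9*(-5 + H) = 18 + (45 - 9*H) = 63 - 9*H)
-11*v(-68) = -11*(63 - 9*(-68)) = -11*(63 + 612) = -11*675 = -7425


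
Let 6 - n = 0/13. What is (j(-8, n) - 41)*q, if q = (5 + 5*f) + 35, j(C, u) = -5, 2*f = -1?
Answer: -1725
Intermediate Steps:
f = -½ (f = (½)*(-1) = -½ ≈ -0.50000)
n = 6 (n = 6 - 0/13 = 6 - 1*0 = 6 + 0 = 6)
q = 75/2 (q = (5 + 5*(-½)) + 35 = (5 - 5/2) + 35 = 5/2 + 35 = 75/2 ≈ 37.500)
(j(-8, n) - 41)*q = (-5 - 41)*(75/2) = -46*75/2 = -1725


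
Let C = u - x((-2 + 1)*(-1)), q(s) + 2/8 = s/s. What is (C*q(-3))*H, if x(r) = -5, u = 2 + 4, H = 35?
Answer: 1155/4 ≈ 288.75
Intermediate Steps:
u = 6
q(s) = ¾ (q(s) = -¼ + s/s = -¼ + 1 = ¾)
C = 11 (C = 6 - 1*(-5) = 6 + 5 = 11)
(C*q(-3))*H = (11*(¾))*35 = (33/4)*35 = 1155/4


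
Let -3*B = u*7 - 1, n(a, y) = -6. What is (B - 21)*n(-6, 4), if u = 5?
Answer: 194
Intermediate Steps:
B = -34/3 (B = -(5*7 - 1)/3 = -(35 - 1)/3 = -1/3*34 = -34/3 ≈ -11.333)
(B - 21)*n(-6, 4) = (-34/3 - 21)*(-6) = -97/3*(-6) = 194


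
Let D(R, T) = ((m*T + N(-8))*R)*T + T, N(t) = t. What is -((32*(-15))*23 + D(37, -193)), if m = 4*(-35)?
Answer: 192903925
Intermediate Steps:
m = -140
D(R, T) = T + R*T*(-8 - 140*T) (D(R, T) = ((-140*T - 8)*R)*T + T = ((-8 - 140*T)*R)*T + T = (R*(-8 - 140*T))*T + T = R*T*(-8 - 140*T) + T = T + R*T*(-8 - 140*T))
-((32*(-15))*23 + D(37, -193)) = -((32*(-15))*23 - 193*(1 - 8*37 - 140*37*(-193))) = -(-480*23 - 193*(1 - 296 + 999740)) = -(-11040 - 193*999445) = -(-11040 - 192892885) = -1*(-192903925) = 192903925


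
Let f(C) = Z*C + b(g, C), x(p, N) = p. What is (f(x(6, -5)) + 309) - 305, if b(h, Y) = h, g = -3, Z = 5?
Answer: 31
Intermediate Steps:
f(C) = -3 + 5*C (f(C) = 5*C - 3 = -3 + 5*C)
(f(x(6, -5)) + 309) - 305 = ((-3 + 5*6) + 309) - 305 = ((-3 + 30) + 309) - 305 = (27 + 309) - 305 = 336 - 305 = 31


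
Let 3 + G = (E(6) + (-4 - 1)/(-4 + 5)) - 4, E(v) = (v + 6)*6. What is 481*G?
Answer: 28860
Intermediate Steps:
E(v) = 36 + 6*v (E(v) = (6 + v)*6 = 36 + 6*v)
G = 60 (G = -3 + (((36 + 6*6) + (-4 - 1)/(-4 + 5)) - 4) = -3 + (((36 + 36) - 5/1) - 4) = -3 + ((72 - 5*1) - 4) = -3 + ((72 - 5) - 4) = -3 + (67 - 4) = -3 + 63 = 60)
481*G = 481*60 = 28860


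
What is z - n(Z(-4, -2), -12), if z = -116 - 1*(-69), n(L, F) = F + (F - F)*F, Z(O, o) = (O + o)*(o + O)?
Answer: -35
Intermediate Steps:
Z(O, o) = (O + o)**2 (Z(O, o) = (O + o)*(O + o) = (O + o)**2)
n(L, F) = F (n(L, F) = F + 0*F = F + 0 = F)
z = -47 (z = -116 + 69 = -47)
z - n(Z(-4, -2), -12) = -47 - 1*(-12) = -47 + 12 = -35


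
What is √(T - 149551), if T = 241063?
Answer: 6*√2542 ≈ 302.51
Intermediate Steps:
√(T - 149551) = √(241063 - 149551) = √91512 = 6*√2542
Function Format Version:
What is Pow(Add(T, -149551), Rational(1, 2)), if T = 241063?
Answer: Mul(6, Pow(2542, Rational(1, 2))) ≈ 302.51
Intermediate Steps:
Pow(Add(T, -149551), Rational(1, 2)) = Pow(Add(241063, -149551), Rational(1, 2)) = Pow(91512, Rational(1, 2)) = Mul(6, Pow(2542, Rational(1, 2)))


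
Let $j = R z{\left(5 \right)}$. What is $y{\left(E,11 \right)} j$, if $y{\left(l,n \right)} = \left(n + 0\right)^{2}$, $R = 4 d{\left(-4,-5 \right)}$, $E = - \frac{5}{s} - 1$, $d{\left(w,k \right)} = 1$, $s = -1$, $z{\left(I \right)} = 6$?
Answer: $2904$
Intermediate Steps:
$E = 4$ ($E = - \frac{5}{-1} - 1 = \left(-5\right) \left(-1\right) - 1 = 5 - 1 = 4$)
$R = 4$ ($R = 4 \cdot 1 = 4$)
$y{\left(l,n \right)} = n^{2}$
$j = 24$ ($j = 4 \cdot 6 = 24$)
$y{\left(E,11 \right)} j = 11^{2} \cdot 24 = 121 \cdot 24 = 2904$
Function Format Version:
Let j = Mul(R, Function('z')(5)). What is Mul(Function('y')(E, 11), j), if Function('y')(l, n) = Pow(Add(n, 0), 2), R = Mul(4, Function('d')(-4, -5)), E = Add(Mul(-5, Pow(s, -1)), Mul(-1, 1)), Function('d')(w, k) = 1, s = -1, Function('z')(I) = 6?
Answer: 2904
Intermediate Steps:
E = 4 (E = Add(Mul(-5, Pow(-1, -1)), Mul(-1, 1)) = Add(Mul(-5, -1), -1) = Add(5, -1) = 4)
R = 4 (R = Mul(4, 1) = 4)
Function('y')(l, n) = Pow(n, 2)
j = 24 (j = Mul(4, 6) = 24)
Mul(Function('y')(E, 11), j) = Mul(Pow(11, 2), 24) = Mul(121, 24) = 2904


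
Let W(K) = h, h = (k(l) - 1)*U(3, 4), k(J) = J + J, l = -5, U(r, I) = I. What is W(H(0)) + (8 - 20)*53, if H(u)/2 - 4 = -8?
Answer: -680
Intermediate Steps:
H(u) = -8 (H(u) = 8 + 2*(-8) = 8 - 16 = -8)
k(J) = 2*J
h = -44 (h = (2*(-5) - 1)*4 = (-10 - 1)*4 = -11*4 = -44)
W(K) = -44
W(H(0)) + (8 - 20)*53 = -44 + (8 - 20)*53 = -44 - 12*53 = -44 - 636 = -680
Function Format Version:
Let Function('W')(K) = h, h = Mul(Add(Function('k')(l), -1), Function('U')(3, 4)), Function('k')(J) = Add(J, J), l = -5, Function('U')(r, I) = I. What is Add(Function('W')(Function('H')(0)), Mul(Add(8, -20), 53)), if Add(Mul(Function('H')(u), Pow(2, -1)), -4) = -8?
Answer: -680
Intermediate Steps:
Function('H')(u) = -8 (Function('H')(u) = Add(8, Mul(2, -8)) = Add(8, -16) = -8)
Function('k')(J) = Mul(2, J)
h = -44 (h = Mul(Add(Mul(2, -5), -1), 4) = Mul(Add(-10, -1), 4) = Mul(-11, 4) = -44)
Function('W')(K) = -44
Add(Function('W')(Function('H')(0)), Mul(Add(8, -20), 53)) = Add(-44, Mul(Add(8, -20), 53)) = Add(-44, Mul(-12, 53)) = Add(-44, -636) = -680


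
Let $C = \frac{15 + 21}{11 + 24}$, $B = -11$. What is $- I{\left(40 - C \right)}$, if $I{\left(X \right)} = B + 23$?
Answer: $-12$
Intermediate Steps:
$C = \frac{36}{35} \approx 1.0286$
$I{\left(X \right)} = 12$ ($I{\left(X \right)} = -11 + 23 = 12$)
$- I{\left(40 - C \right)} = \left(-1\right) 12 = -12$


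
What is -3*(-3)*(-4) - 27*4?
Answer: -144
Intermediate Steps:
-3*(-3)*(-4) - 27*4 = 9*(-4) - 108 = -36 - 108 = -144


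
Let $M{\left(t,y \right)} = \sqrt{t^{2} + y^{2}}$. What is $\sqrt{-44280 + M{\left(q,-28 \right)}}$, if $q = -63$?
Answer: $\sqrt{-44280 + 7 \sqrt{97}} \approx 210.26 i$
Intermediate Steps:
$\sqrt{-44280 + M{\left(q,-28 \right)}} = \sqrt{-44280 + \sqrt{\left(-63\right)^{2} + \left(-28\right)^{2}}} = \sqrt{-44280 + \sqrt{3969 + 784}} = \sqrt{-44280 + \sqrt{4753}} = \sqrt{-44280 + 7 \sqrt{97}}$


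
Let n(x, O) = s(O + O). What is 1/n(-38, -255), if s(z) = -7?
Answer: -1/7 ≈ -0.14286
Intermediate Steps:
n(x, O) = -7
1/n(-38, -255) = 1/(-7) = -1/7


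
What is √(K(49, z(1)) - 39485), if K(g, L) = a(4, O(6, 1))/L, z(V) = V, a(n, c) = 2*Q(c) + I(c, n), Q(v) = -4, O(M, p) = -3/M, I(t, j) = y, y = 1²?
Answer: 6*I*√1097 ≈ 198.73*I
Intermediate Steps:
y = 1
I(t, j) = 1
a(n, c) = -7 (a(n, c) = 2*(-4) + 1 = -8 + 1 = -7)
K(g, L) = -7/L
√(K(49, z(1)) - 39485) = √(-7/1 - 39485) = √(-7*1 - 39485) = √(-7 - 39485) = √(-39492) = 6*I*√1097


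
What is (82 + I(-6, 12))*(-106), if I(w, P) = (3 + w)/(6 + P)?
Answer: -26023/3 ≈ -8674.3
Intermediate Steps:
I(w, P) = (3 + w)/(6 + P)
(82 + I(-6, 12))*(-106) = (82 + (3 - 6)/(6 + 12))*(-106) = (82 - 3/18)*(-106) = (82 + (1/18)*(-3))*(-106) = (82 - ⅙)*(-106) = (491/6)*(-106) = -26023/3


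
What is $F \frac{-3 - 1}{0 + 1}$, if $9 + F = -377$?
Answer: $1544$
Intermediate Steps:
$F = -386$ ($F = -9 - 377 = -386$)
$F \frac{-3 - 1}{0 + 1} = - 386 \frac{-3 - 1}{0 + 1} = - 386 \left(- \frac{4}{1}\right) = - 386 \left(\left(-4\right) 1\right) = \left(-386\right) \left(-4\right) = 1544$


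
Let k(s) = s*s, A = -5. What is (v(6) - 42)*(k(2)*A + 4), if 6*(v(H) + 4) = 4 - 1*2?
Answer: 2192/3 ≈ 730.67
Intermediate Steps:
k(s) = s²
v(H) = -11/3 (v(H) = -4 + (4 - 1*2)/6 = -4 + (4 - 2)/6 = -4 + (⅙)*2 = -4 + ⅓ = -11/3)
(v(6) - 42)*(k(2)*A + 4) = (-11/3 - 42)*(2²*(-5) + 4) = -137*(4*(-5) + 4)/3 = -137*(-20 + 4)/3 = -137/3*(-16) = 2192/3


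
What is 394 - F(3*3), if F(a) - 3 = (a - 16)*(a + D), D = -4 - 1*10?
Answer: 356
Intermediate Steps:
D = -14 (D = -4 - 10 = -14)
F(a) = 3 + (-16 + a)*(-14 + a) (F(a) = 3 + (a - 16)*(a - 14) = 3 + (-16 + a)*(-14 + a))
394 - F(3*3) = 394 - (227 + (3*3)² - 90*3) = 394 - (227 + 9² - 30*9) = 394 - (227 + 81 - 270) = 394 - 1*38 = 394 - 38 = 356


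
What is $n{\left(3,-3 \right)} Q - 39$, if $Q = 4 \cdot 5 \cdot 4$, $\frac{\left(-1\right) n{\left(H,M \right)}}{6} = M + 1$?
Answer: $921$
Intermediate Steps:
$n{\left(H,M \right)} = -6 - 6 M$ ($n{\left(H,M \right)} = - 6 \left(M + 1\right) = - 6 \left(1 + M\right) = -6 - 6 M$)
$Q = 80$ ($Q = 20 \cdot 4 = 80$)
$n{\left(3,-3 \right)} Q - 39 = \left(-6 - -18\right) 80 - 39 = \left(-6 + 18\right) 80 - 39 = 12 \cdot 80 - 39 = 960 - 39 = 921$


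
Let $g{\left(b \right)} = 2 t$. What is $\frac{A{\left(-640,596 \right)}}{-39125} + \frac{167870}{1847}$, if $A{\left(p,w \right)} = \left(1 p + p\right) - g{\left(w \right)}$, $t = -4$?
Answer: $\frac{6570263134}{72263875} \approx 90.92$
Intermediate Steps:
$g{\left(b \right)} = -8$ ($g{\left(b \right)} = 2 \left(-4\right) = -8$)
$A{\left(p,w \right)} = 8 + 2 p$ ($A{\left(p,w \right)} = \left(1 p + p\right) - -8 = \left(p + p\right) + 8 = 2 p + 8 = 8 + 2 p$)
$\frac{A{\left(-640,596 \right)}}{-39125} + \frac{167870}{1847} = \frac{8 + 2 \left(-640\right)}{-39125} + \frac{167870}{1847} = \left(8 - 1280\right) \left(- \frac{1}{39125}\right) + 167870 \cdot \frac{1}{1847} = \left(-1272\right) \left(- \frac{1}{39125}\right) + \frac{167870}{1847} = \frac{1272}{39125} + \frac{167870}{1847} = \frac{6570263134}{72263875}$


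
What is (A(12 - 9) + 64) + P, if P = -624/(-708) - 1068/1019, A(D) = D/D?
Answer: 3897841/60121 ≈ 64.833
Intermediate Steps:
A(D) = 1
P = -10024/60121 (P = -624*(-1/708) - 1068*1/1019 = 52/59 - 1068/1019 = -10024/60121 ≈ -0.16673)
(A(12 - 9) + 64) + P = (1 + 64) - 10024/60121 = 65 - 10024/60121 = 3897841/60121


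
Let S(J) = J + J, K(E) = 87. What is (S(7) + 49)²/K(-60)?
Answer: 1323/29 ≈ 45.621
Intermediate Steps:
S(J) = 2*J
(S(7) + 49)²/K(-60) = (2*7 + 49)²/87 = (14 + 49)²*(1/87) = 63²*(1/87) = 3969*(1/87) = 1323/29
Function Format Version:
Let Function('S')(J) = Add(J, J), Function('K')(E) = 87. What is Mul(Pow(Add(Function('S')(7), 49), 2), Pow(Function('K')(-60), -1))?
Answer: Rational(1323, 29) ≈ 45.621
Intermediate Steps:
Function('S')(J) = Mul(2, J)
Mul(Pow(Add(Function('S')(7), 49), 2), Pow(Function('K')(-60), -1)) = Mul(Pow(Add(Mul(2, 7), 49), 2), Pow(87, -1)) = Mul(Pow(Add(14, 49), 2), Rational(1, 87)) = Mul(Pow(63, 2), Rational(1, 87)) = Mul(3969, Rational(1, 87)) = Rational(1323, 29)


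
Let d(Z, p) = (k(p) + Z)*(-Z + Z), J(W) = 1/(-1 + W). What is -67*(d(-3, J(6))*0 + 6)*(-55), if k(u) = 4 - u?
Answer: 22110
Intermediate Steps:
d(Z, p) = 0 (d(Z, p) = ((4 - p) + Z)*(-Z + Z) = (4 + Z - p)*0 = 0)
-67*(d(-3, J(6))*0 + 6)*(-55) = -67*(0*0 + 6)*(-55) = -67*(0 + 6)*(-55) = -67*6*(-55) = -402*(-55) = 22110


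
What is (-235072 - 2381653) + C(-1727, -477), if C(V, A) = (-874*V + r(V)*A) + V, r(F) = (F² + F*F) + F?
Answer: -2845617941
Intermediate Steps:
r(F) = F + 2*F² (r(F) = (F² + F²) + F = 2*F² + F = F + 2*F²)
C(V, A) = -873*V + A*V*(1 + 2*V) (C(V, A) = (-874*V + (V*(1 + 2*V))*A) + V = (-874*V + A*V*(1 + 2*V)) + V = -873*V + A*V*(1 + 2*V))
(-235072 - 2381653) + C(-1727, -477) = (-235072 - 2381653) - 1727*(-873 - 477*(1 + 2*(-1727))) = -2616725 - 1727*(-873 - 477*(1 - 3454)) = -2616725 - 1727*(-873 - 477*(-3453)) = -2616725 - 1727*(-873 + 1647081) = -2616725 - 1727*1646208 = -2616725 - 2843001216 = -2845617941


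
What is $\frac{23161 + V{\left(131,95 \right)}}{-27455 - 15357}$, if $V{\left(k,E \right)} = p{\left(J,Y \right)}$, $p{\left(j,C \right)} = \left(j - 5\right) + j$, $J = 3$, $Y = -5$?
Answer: $- \frac{11581}{21406} \approx -0.54102$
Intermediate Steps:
$p{\left(j,C \right)} = -5 + 2 j$ ($p{\left(j,C \right)} = \left(-5 + j\right) + j = -5 + 2 j$)
$V{\left(k,E \right)} = 1$ ($V{\left(k,E \right)} = -5 + 2 \cdot 3 = -5 + 6 = 1$)
$\frac{23161 + V{\left(131,95 \right)}}{-27455 - 15357} = \frac{23161 + 1}{-27455 - 15357} = \frac{23162}{-42812} = 23162 \left(- \frac{1}{42812}\right) = - \frac{11581}{21406}$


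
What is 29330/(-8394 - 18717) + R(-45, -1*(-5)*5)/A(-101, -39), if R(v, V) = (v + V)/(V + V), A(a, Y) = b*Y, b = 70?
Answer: -9530959/8811075 ≈ -1.0817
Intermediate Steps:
A(a, Y) = 70*Y
R(v, V) = (V + v)/(2*V) (R(v, V) = (V + v)/((2*V)) = (V + v)*(1/(2*V)) = (V + v)/(2*V))
29330/(-8394 - 18717) + R(-45, -1*(-5)*5)/A(-101, -39) = 29330/(-8394 - 18717) + ((-1*(-5)*5 - 45)/(2*((-1*(-5)*5))))/((70*(-39))) = 29330/(-27111) + ((5*5 - 45)/(2*((5*5))))/(-2730) = 29330*(-1/27111) + ((½)*(25 - 45)/25)*(-1/2730) = -4190/3873 + ((½)*(1/25)*(-20))*(-1/2730) = -4190/3873 - ⅖*(-1/2730) = -4190/3873 + 1/6825 = -9530959/8811075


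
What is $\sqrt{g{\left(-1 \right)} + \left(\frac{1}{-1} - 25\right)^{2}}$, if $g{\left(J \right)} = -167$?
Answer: $\sqrt{509} \approx 22.561$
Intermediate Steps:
$\sqrt{g{\left(-1 \right)} + \left(\frac{1}{-1} - 25\right)^{2}} = \sqrt{-167 + \left(\frac{1}{-1} - 25\right)^{2}} = \sqrt{-167 + \left(-1 + \left(-53 + 28\right)\right)^{2}} = \sqrt{-167 + \left(-1 - 25\right)^{2}} = \sqrt{-167 + \left(-26\right)^{2}} = \sqrt{-167 + 676} = \sqrt{509}$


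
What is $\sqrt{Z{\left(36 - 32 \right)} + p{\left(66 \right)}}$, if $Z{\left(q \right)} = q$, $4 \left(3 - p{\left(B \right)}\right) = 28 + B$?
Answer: $\frac{i \sqrt{66}}{2} \approx 4.062 i$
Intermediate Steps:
$p{\left(B \right)} = -4 - \frac{B}{4}$ ($p{\left(B \right)} = 3 - \frac{28 + B}{4} = 3 - \left(7 + \frac{B}{4}\right) = -4 - \frac{B}{4}$)
$\sqrt{Z{\left(36 - 32 \right)} + p{\left(66 \right)}} = \sqrt{\left(36 - 32\right) - \frac{41}{2}} = \sqrt{4 - \frac{41}{2}} = \sqrt{- \frac{33}{2}} = \frac{i \sqrt{66}}{2}$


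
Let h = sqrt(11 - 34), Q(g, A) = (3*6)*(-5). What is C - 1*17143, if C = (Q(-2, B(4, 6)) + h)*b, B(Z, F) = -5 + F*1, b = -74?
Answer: -10483 - 74*I*sqrt(23) ≈ -10483.0 - 354.89*I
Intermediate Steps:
B(Z, F) = -5 + F
Q(g, A) = -90 (Q(g, A) = 18*(-5) = -90)
h = I*sqrt(23) (h = sqrt(-23) = I*sqrt(23) ≈ 4.7958*I)
C = 6660 - 74*I*sqrt(23) (C = (-90 + I*sqrt(23))*(-74) = 6660 - 74*I*sqrt(23) ≈ 6660.0 - 354.89*I)
C - 1*17143 = (6660 - 74*I*sqrt(23)) - 1*17143 = (6660 - 74*I*sqrt(23)) - 17143 = -10483 - 74*I*sqrt(23)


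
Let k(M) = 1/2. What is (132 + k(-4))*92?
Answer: 12190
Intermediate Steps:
k(M) = ½
(132 + k(-4))*92 = (132 + ½)*92 = (265/2)*92 = 12190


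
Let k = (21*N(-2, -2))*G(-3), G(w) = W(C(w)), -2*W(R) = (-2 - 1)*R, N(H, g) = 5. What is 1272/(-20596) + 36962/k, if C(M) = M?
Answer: -380935186/4865805 ≈ -78.288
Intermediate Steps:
W(R) = 3*R/2 (W(R) = -(-2 - 1)*R/2 = -(-3)*R/2 = 3*R/2)
G(w) = 3*w/2
k = -945/2 (k = (21*5)*((3/2)*(-3)) = 105*(-9/2) = -945/2 ≈ -472.50)
1272/(-20596) + 36962/k = 1272/(-20596) + 36962/(-945/2) = 1272*(-1/20596) + 36962*(-2/945) = -318/5149 - 73924/945 = -380935186/4865805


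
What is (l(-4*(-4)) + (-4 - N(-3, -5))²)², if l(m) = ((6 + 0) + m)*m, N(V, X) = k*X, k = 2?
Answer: 150544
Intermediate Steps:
N(V, X) = 2*X
l(m) = m*(6 + m) (l(m) = (6 + m)*m = m*(6 + m))
(l(-4*(-4)) + (-4 - N(-3, -5))²)² = ((-4*(-4))*(6 - 4*(-4)) + (-4 - 2*(-5))²)² = (16*(6 + 16) + (-4 - 1*(-10))²)² = (16*22 + (-4 + 10)²)² = (352 + 6²)² = (352 + 36)² = 388² = 150544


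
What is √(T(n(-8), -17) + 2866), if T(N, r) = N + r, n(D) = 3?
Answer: 2*√713 ≈ 53.404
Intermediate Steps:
√(T(n(-8), -17) + 2866) = √((3 - 17) + 2866) = √(-14 + 2866) = √2852 = 2*√713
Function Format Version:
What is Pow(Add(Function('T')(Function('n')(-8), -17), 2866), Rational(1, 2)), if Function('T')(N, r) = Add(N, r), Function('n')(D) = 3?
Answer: Mul(2, Pow(713, Rational(1, 2))) ≈ 53.404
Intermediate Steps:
Pow(Add(Function('T')(Function('n')(-8), -17), 2866), Rational(1, 2)) = Pow(Add(Add(3, -17), 2866), Rational(1, 2)) = Pow(Add(-14, 2866), Rational(1, 2)) = Pow(2852, Rational(1, 2)) = Mul(2, Pow(713, Rational(1, 2)))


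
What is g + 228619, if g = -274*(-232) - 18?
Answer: 292169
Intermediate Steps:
g = 63550 (g = 63568 - 18 = 63550)
g + 228619 = 63550 + 228619 = 292169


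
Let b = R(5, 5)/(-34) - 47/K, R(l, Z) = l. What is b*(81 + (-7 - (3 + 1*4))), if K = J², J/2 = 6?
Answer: -77653/2448 ≈ -31.721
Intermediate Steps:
J = 12 (J = 2*6 = 12)
K = 144 (K = 12² = 144)
b = -1159/2448 (b = 5/(-34) - 47/144 = 5*(-1/34) - 47*1/144 = -5/34 - 47/144 = -1159/2448 ≈ -0.47345)
b*(81 + (-7 - (3 + 1*4))) = -1159*(81 + (-7 - (3 + 1*4)))/2448 = -1159*(81 + (-7 - (3 + 4)))/2448 = -1159*(81 + (-7 - 1*7))/2448 = -1159*(81 + (-7 - 7))/2448 = -1159*(81 - 14)/2448 = -1159/2448*67 = -77653/2448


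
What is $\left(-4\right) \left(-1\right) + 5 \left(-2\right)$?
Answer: $-6$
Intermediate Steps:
$\left(-4\right) \left(-1\right) + 5 \left(-2\right) = 4 - 10 = -6$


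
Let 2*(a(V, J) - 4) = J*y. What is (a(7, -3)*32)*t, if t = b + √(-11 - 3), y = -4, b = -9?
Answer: -2880 + 320*I*√14 ≈ -2880.0 + 1197.3*I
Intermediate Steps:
t = -9 + I*√14 (t = -9 + √(-11 - 3) = -9 + √(-14) = -9 + I*√14 ≈ -9.0 + 3.7417*I)
a(V, J) = 4 - 2*J (a(V, J) = 4 + (J*(-4))/2 = 4 + (-4*J)/2 = 4 - 2*J)
(a(7, -3)*32)*t = ((4 - 2*(-3))*32)*(-9 + I*√14) = ((4 + 6)*32)*(-9 + I*√14) = (10*32)*(-9 + I*√14) = 320*(-9 + I*√14) = -2880 + 320*I*√14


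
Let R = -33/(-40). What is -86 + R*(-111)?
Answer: -7103/40 ≈ -177.57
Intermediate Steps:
R = 33/40 (R = -33*(-1/40) = 33/40 ≈ 0.82500)
-86 + R*(-111) = -86 + (33/40)*(-111) = -86 - 3663/40 = -7103/40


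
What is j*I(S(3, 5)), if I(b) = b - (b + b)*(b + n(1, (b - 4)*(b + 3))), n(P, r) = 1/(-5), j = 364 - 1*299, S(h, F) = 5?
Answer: -2795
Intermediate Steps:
j = 65 (j = 364 - 299 = 65)
n(P, r) = -1/5
I(b) = b - 2*b*(-1/5 + b) (I(b) = b - (b + b)*(b - 1/5) = b - 2*b*(-1/5 + b))
j*I(S(3, 5)) = 65*((1/5)*5*(7 - 10*5)) = 65*((1/5)*5*(7 - 50)) = 65*((1/5)*5*(-43)) = 65*(-43) = -2795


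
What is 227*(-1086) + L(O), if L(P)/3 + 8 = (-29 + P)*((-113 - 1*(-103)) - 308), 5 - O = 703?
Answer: 447012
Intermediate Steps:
O = -698 (O = 5 - 1*703 = 5 - 703 = -698)
L(P) = 27642 - 954*P (L(P) = -24 + 3*((-29 + P)*((-113 - 1*(-103)) - 308)) = -24 + 3*((-29 + P)*((-113 + 103) - 308)) = -24 + 3*((-29 + P)*(-10 - 308)) = -24 + 3*((-29 + P)*(-318)) = -24 + 3*(9222 - 318*P) = -24 + (27666 - 954*P) = 27642 - 954*P)
227*(-1086) + L(O) = 227*(-1086) + (27642 - 954*(-698)) = -246522 + (27642 + 665892) = -246522 + 693534 = 447012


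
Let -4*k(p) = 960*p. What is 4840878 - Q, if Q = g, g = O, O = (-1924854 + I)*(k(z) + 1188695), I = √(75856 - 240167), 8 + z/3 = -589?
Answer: 3115448409768 - 1618535*I*√164311 ≈ 3.1154e+12 - 6.5608e+8*I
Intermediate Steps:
z = -1791 (z = -24 + 3*(-589) = -24 - 1767 = -1791)
k(p) = -240*p
I = I*√164311 (I = √(-164311) = I*√164311 ≈ 405.35*I)
O = -3115443568890 + 1618535*I*√164311 (O = (-1924854 + I*√164311)*(-240*(-1791) + 1188695) = (-1924854 + I*√164311)*(429840 + 1188695) = (-1924854 + I*√164311)*1618535 = -3115443568890 + 1618535*I*√164311 ≈ -3.1154e+12 + 6.5608e+8*I)
g = -3115443568890 + 1618535*I*√164311 ≈ -3.1154e+12 + 6.5608e+8*I
Q = -3115443568890 + 1618535*I*√164311 ≈ -3.1154e+12 + 6.5608e+8*I
4840878 - Q = 4840878 - (-3115443568890 + 1618535*I*√164311) = 4840878 + (3115443568890 - 1618535*I*√164311) = 3115448409768 - 1618535*I*√164311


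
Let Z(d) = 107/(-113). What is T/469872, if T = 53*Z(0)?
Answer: -5671/53095536 ≈ -0.00010681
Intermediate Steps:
Z(d) = -107/113 (Z(d) = 107*(-1/113) = -107/113)
T = -5671/113 (T = 53*(-107/113) = -5671/113 ≈ -50.186)
T/469872 = -5671/113/469872 = -5671/113*1/469872 = -5671/53095536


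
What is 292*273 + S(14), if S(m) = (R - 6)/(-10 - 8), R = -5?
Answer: 1434899/18 ≈ 79717.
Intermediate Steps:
S(m) = 11/18 (S(m) = (-5 - 6)/(-10 - 8) = -11/(-18) = -11*(-1/18) = 11/18)
292*273 + S(14) = 292*273 + 11/18 = 79716 + 11/18 = 1434899/18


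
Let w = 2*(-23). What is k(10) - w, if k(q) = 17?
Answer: 63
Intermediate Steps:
w = -46
k(10) - w = 17 - 1*(-46) = 17 + 46 = 63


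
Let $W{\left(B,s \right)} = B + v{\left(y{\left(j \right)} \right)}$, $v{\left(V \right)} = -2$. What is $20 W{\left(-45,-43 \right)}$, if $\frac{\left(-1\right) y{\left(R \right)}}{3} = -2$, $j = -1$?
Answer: $-940$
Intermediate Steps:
$y{\left(R \right)} = 6$ ($y{\left(R \right)} = \left(-3\right) \left(-2\right) = 6$)
$W{\left(B,s \right)} = -2 + B$ ($W{\left(B,s \right)} = B - 2 = -2 + B$)
$20 W{\left(-45,-43 \right)} = 20 \left(-2 - 45\right) = 20 \left(-47\right) = -940$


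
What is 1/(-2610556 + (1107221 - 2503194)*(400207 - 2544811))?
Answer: 1/2993806669136 ≈ 3.3402e-13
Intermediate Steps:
1/(-2610556 + (1107221 - 2503194)*(400207 - 2544811)) = 1/(-2610556 - 1395973*(-2144604)) = 1/(-2610556 + 2993809279692) = 1/2993806669136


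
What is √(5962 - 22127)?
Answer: I*√16165 ≈ 127.14*I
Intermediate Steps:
√(5962 - 22127) = √(-16165) = I*√16165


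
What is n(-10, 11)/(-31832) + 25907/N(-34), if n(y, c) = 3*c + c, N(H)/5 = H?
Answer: -51542444/338215 ≈ -152.40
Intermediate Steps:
N(H) = 5*H
n(y, c) = 4*c
n(-10, 11)/(-31832) + 25907/N(-34) = (4*11)/(-31832) + 25907/((5*(-34))) = 44*(-1/31832) + 25907/(-170) = -11/7958 + 25907*(-1/170) = -11/7958 - 25907/170 = -51542444/338215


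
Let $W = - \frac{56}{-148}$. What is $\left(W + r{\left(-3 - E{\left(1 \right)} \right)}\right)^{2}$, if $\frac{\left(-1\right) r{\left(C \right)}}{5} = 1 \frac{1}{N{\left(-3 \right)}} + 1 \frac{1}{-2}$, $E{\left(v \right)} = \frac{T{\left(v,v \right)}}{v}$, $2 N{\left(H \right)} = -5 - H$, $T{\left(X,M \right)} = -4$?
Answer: $\frac{339889}{5476} \approx 62.069$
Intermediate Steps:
$W = \frac{14}{37}$ ($W = \left(-56\right) \left(- \frac{1}{148}\right) = \frac{14}{37} \approx 0.37838$)
$N{\left(H \right)} = - \frac{5}{2} - \frac{H}{2}$ ($N{\left(H \right)} = \frac{-5 - H}{2} = - \frac{5}{2} - \frac{H}{2}$)
$E{\left(v \right)} = - \frac{4}{v}$
$r{\left(C \right)} = \frac{15}{2}$ ($r{\left(C \right)} = - 5 \left(1 \frac{1}{- \frac{5}{2} - - \frac{3}{2}} + 1 \frac{1}{-2}\right) = - 5 \left(1 \frac{1}{- \frac{5}{2} + \frac{3}{2}} + 1 \left(- \frac{1}{2}\right)\right) = - 5 \left(1 \frac{1}{-1} - \frac{1}{2}\right) = - 5 \left(1 \left(-1\right) - \frac{1}{2}\right) = - 5 \left(-1 - \frac{1}{2}\right) = \left(-5\right) \left(- \frac{3}{2}\right) = \frac{15}{2}$)
$\left(W + r{\left(-3 - E{\left(1 \right)} \right)}\right)^{2} = \left(\frac{14}{37} + \frac{15}{2}\right)^{2} = \left(\frac{583}{74}\right)^{2} = \frac{339889}{5476}$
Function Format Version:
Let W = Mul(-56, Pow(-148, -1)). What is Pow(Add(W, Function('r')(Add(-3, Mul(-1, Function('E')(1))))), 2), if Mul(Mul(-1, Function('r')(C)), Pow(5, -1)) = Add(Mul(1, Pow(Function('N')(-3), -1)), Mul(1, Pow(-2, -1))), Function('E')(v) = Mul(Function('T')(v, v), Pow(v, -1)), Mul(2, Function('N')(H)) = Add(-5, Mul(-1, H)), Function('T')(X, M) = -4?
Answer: Rational(339889, 5476) ≈ 62.069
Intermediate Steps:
W = Rational(14, 37) (W = Mul(-56, Rational(-1, 148)) = Rational(14, 37) ≈ 0.37838)
Function('N')(H) = Add(Rational(-5, 2), Mul(Rational(-1, 2), H)) (Function('N')(H) = Mul(Rational(1, 2), Add(-5, Mul(-1, H))) = Add(Rational(-5, 2), Mul(Rational(-1, 2), H)))
Function('E')(v) = Mul(-4, Pow(v, -1))
Function('r')(C) = Rational(15, 2) (Function('r')(C) = Mul(-5, Add(Mul(1, Pow(Add(Rational(-5, 2), Mul(Rational(-1, 2), -3)), -1)), Mul(1, Pow(-2, -1)))) = Mul(-5, Add(Mul(1, Pow(Add(Rational(-5, 2), Rational(3, 2)), -1)), Mul(1, Rational(-1, 2)))) = Mul(-5, Add(Mul(1, Pow(-1, -1)), Rational(-1, 2))) = Mul(-5, Add(Mul(1, -1), Rational(-1, 2))) = Mul(-5, Add(-1, Rational(-1, 2))) = Mul(-5, Rational(-3, 2)) = Rational(15, 2))
Pow(Add(W, Function('r')(Add(-3, Mul(-1, Function('E')(1))))), 2) = Pow(Add(Rational(14, 37), Rational(15, 2)), 2) = Pow(Rational(583, 74), 2) = Rational(339889, 5476)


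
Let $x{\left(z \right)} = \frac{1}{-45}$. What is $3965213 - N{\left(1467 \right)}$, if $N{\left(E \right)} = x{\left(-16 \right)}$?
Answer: $\frac{178434586}{45} \approx 3.9652 \cdot 10^{6}$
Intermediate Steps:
$x{\left(z \right)} = - \frac{1}{45}$
$N{\left(E \right)} = - \frac{1}{45}$
$3965213 - N{\left(1467 \right)} = 3965213 - - \frac{1}{45} = 3965213 + \frac{1}{45} = \frac{178434586}{45}$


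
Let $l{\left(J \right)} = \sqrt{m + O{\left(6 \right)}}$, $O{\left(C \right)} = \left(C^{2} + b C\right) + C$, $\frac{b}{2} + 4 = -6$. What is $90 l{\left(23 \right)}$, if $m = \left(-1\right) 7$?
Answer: $90 i \sqrt{85} \approx 829.76 i$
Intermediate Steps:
$b = -20$ ($b = -8 + 2 \left(-6\right) = -8 - 12 = -20$)
$m = -7$
$O{\left(C \right)} = C^{2} - 19 C$ ($O{\left(C \right)} = \left(C^{2} - 20 C\right) + C = C^{2} - 19 C$)
$l{\left(J \right)} = i \sqrt{85}$ ($l{\left(J \right)} = \sqrt{-7 + 6 \left(-19 + 6\right)} = \sqrt{-7 + 6 \left(-13\right)} = \sqrt{-7 - 78} = \sqrt{-85} = i \sqrt{85}$)
$90 l{\left(23 \right)} = 90 i \sqrt{85}$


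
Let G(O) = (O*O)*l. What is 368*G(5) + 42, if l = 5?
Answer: 46042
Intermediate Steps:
G(O) = 5*O² (G(O) = (O*O)*5 = O²*5 = 5*O²)
368*G(5) + 42 = 368*(5*5²) + 42 = 368*(5*25) + 42 = 368*125 + 42 = 46000 + 42 = 46042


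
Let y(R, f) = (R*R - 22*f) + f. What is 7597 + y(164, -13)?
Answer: 34766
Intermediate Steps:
y(R, f) = R² - 21*f (y(R, f) = (R² - 22*f) + f = R² - 21*f)
7597 + y(164, -13) = 7597 + (164² - 21*(-13)) = 7597 + (26896 + 273) = 7597 + 27169 = 34766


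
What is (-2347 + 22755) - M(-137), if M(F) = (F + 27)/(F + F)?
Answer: 2795841/137 ≈ 20408.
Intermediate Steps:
M(F) = (27 + F)/(2*F) (M(F) = (27 + F)/((2*F)) = (27 + F)*(1/(2*F)) = (27 + F)/(2*F))
(-2347 + 22755) - M(-137) = (-2347 + 22755) - (27 - 137)/(2*(-137)) = 20408 - (-1)*(-110)/(2*137) = 20408 - 1*55/137 = 20408 - 55/137 = 2795841/137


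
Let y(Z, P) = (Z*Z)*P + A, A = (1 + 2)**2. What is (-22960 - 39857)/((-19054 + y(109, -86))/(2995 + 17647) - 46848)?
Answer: 432222838/322692409 ≈ 1.3394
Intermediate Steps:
A = 9 (A = 3**2 = 9)
y(Z, P) = 9 + P*Z**2 (y(Z, P) = (Z*Z)*P + 9 = Z**2*P + 9 = P*Z**2 + 9 = 9 + P*Z**2)
(-22960 - 39857)/((-19054 + y(109, -86))/(2995 + 17647) - 46848) = (-22960 - 39857)/((-19054 + (9 - 86*109**2))/(2995 + 17647) - 46848) = -62817/((-19054 + (9 - 86*11881))/20642 - 46848) = -62817/((-19054 + (9 - 1021766))*(1/20642) - 46848) = -62817/((-19054 - 1021757)*(1/20642) - 46848) = -62817/(-1040811*1/20642 - 46848) = -62817/(-1040811/20642 - 46848) = -62817/(-968077227/20642) = -62817*(-20642/968077227) = 432222838/322692409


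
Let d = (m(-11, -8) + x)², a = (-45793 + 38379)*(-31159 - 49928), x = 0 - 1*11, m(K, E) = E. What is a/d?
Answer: 601179018/361 ≈ 1.6653e+6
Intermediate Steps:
x = -11 (x = 0 - 11 = -11)
a = 601179018 (a = -7414*(-81087) = 601179018)
d = 361 (d = (-8 - 11)² = (-19)² = 361)
a/d = 601179018/361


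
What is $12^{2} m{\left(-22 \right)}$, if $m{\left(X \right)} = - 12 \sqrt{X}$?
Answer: $- 1728 i \sqrt{22} \approx - 8105.0 i$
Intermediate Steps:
$12^{2} m{\left(-22 \right)} = 12^{2} \left(- 12 \sqrt{-22}\right) = 144 \left(- 12 i \sqrt{22}\right) = - 1728 i \sqrt{22}$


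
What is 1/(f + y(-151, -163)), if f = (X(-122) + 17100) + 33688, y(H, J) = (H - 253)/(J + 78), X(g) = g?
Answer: 85/4307014 ≈ 1.9735e-5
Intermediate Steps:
y(H, J) = (-253 + H)/(78 + J)
f = 50666 (f = (-122 + 17100) + 33688 = 16978 + 33688 = 50666)
1/(f + y(-151, -163)) = 1/(50666 + (-253 - 151)/(78 - 163)) = 1/(50666 - 404/(-85)) = 1/(50666 - 1/85*(-404)) = 1/(50666 + 404/85) = 1/(4307014/85) = 85/4307014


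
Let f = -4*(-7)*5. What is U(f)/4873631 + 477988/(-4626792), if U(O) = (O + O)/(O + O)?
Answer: -582383126909/5637319230438 ≈ -0.10331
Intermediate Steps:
f = 140 (f = 28*5 = 140)
U(O) = 1 (U(O) = (2*O)/((2*O)) = (2*O)*(1/(2*O)) = 1)
U(f)/4873631 + 477988/(-4626792) = 1/4873631 + 477988/(-4626792) = 1*(1/4873631) + 477988*(-1/4626792) = 1/4873631 - 119497/1156698 = -582383126909/5637319230438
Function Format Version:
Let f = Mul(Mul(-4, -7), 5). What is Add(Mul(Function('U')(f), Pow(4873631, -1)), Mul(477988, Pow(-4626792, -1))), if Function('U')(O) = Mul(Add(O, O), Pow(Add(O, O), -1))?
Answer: Rational(-582383126909, 5637319230438) ≈ -0.10331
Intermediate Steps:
f = 140 (f = Mul(28, 5) = 140)
Function('U')(O) = 1 (Function('U')(O) = Mul(Mul(2, O), Pow(Mul(2, O), -1)) = Mul(Mul(2, O), Mul(Rational(1, 2), Pow(O, -1))) = 1)
Add(Mul(Function('U')(f), Pow(4873631, -1)), Mul(477988, Pow(-4626792, -1))) = Add(Mul(1, Pow(4873631, -1)), Mul(477988, Pow(-4626792, -1))) = Add(Mul(1, Rational(1, 4873631)), Mul(477988, Rational(-1, 4626792))) = Add(Rational(1, 4873631), Rational(-119497, 1156698)) = Rational(-582383126909, 5637319230438)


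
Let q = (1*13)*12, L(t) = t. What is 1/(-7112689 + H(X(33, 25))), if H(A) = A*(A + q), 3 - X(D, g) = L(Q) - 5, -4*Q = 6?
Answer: -4/28444467 ≈ -1.4062e-7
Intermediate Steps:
Q = -3/2 (Q = -¼*6 = -3/2 ≈ -1.5000)
X(D, g) = 19/2 (X(D, g) = 3 - (-3/2 - 5) = 3 - 1*(-13/2) = 3 + 13/2 = 19/2)
q = 156 (q = 13*12 = 156)
H(A) = A*(156 + A) (H(A) = A*(A + 156) = A*(156 + A))
1/(-7112689 + H(X(33, 25))) = 1/(-7112689 + 19*(156 + 19/2)/2) = 1/(-7112689 + (19/2)*(331/2)) = 1/(-7112689 + 6289/4) = 1/(-28444467/4) = -4/28444467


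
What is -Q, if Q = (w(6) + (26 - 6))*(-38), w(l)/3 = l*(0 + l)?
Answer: 4864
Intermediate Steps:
w(l) = 3*l**2 (w(l) = 3*(l*(0 + l)) = 3*(l*l) = 3*l**2)
Q = -4864 (Q = (3*6**2 + (26 - 6))*(-38) = (3*36 + 20)*(-38) = (108 + 20)*(-38) = 128*(-38) = -4864)
-Q = -1*(-4864) = 4864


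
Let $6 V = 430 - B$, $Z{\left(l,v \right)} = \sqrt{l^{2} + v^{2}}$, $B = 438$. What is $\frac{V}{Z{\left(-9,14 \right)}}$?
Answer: $- \frac{4 \sqrt{277}}{831} \approx -0.080112$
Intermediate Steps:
$V = - \frac{4}{3}$ ($V = \frac{430 - 438}{6} = \frac{1}{6} \left(-8\right) = - \frac{4}{3} \approx -1.3333$)
$\frac{V}{Z{\left(-9,14 \right)}} = - \frac{4}{3 \sqrt{\left(-9\right)^{2} + 14^{2}}} = - \frac{4}{3 \sqrt{81 + 196}} = - \frac{4}{3 \sqrt{277}} = - \frac{4 \frac{\sqrt{277}}{277}}{3} = - \frac{4 \sqrt{277}}{831}$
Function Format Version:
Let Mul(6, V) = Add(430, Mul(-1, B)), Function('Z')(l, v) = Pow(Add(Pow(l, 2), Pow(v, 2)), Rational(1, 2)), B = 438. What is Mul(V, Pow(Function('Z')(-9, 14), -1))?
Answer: Mul(Rational(-4, 831), Pow(277, Rational(1, 2))) ≈ -0.080112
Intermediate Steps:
V = Rational(-4, 3) (V = Mul(Rational(1, 6), Add(430, Mul(-1, 438))) = Mul(Rational(1, 6), Add(430, -438)) = Mul(Rational(1, 6), -8) = Rational(-4, 3) ≈ -1.3333)
Mul(V, Pow(Function('Z')(-9, 14), -1)) = Mul(Rational(-4, 3), Pow(Pow(Add(Pow(-9, 2), Pow(14, 2)), Rational(1, 2)), -1)) = Mul(Rational(-4, 3), Pow(Pow(Add(81, 196), Rational(1, 2)), -1)) = Mul(Rational(-4, 3), Pow(Pow(277, Rational(1, 2)), -1)) = Mul(Rational(-4, 3), Mul(Rational(1, 277), Pow(277, Rational(1, 2)))) = Mul(Rational(-4, 831), Pow(277, Rational(1, 2)))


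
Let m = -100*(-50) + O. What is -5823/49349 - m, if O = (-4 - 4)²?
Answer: -249909159/49349 ≈ -5064.1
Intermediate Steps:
O = 64 (O = (-8)² = 64)
m = 5064 (m = -100*(-50) + 64 = 5000 + 64 = 5064)
-5823/49349 - m = -5823/49349 - 1*5064 = -5823*1/49349 - 5064 = -5823/49349 - 5064 = -249909159/49349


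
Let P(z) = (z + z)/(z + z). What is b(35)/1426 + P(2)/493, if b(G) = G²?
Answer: 605351/703018 ≈ 0.86107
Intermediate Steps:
P(z) = 1 (P(z) = (2*z)/((2*z)) = (2*z)*(1/(2*z)) = 1)
b(35)/1426 + P(2)/493 = 35²/1426 + 1/493 = 1225*(1/1426) + 1*(1/493) = 1225/1426 + 1/493 = 605351/703018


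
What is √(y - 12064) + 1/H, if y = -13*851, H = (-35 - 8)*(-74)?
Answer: 1/3182 + I*√23127 ≈ 0.00031427 + 152.08*I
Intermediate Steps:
H = 3182 (H = -43*(-74) = 3182)
y = -11063
√(y - 12064) + 1/H = √(-11063 - 12064) + 1/3182 = √(-23127) + 1/3182 = I*√23127 + 1/3182 = 1/3182 + I*√23127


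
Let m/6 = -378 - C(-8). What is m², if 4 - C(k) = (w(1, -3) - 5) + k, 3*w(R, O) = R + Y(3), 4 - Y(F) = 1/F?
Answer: 50154724/9 ≈ 5.5727e+6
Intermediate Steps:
Y(F) = 4 - 1/F
w(R, O) = 11/9 + R/3 (w(R, O) = (R + (4 - 1/3))/3 = (R + (4 - 1*⅓))/3 = (R + (4 - ⅓))/3 = (R + 11/3)/3 = (11/3 + R)/3 = 11/9 + R/3)
C(k) = 67/9 - k (C(k) = 4 - (((11/9 + (⅓)*1) - 5) + k) = 4 - (((11/9 + ⅓) - 5) + k) = 4 - ((14/9 - 5) + k) = 4 - (-31/9 + k) = 4 + (31/9 - k) = 67/9 - k)
m = -7082/3 (m = 6*(-378 - (67/9 - 1*(-8))) = 6*(-378 - (67/9 + 8)) = 6*(-378 - 1*139/9) = 6*(-378 - 139/9) = 6*(-3541/9) = -7082/3 ≈ -2360.7)
m² = (-7082/3)² = 50154724/9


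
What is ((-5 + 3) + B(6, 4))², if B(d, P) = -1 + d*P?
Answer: 441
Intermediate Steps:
B(d, P) = -1 + P*d
((-5 + 3) + B(6, 4))² = ((-5 + 3) + (-1 + 4*6))² = (-2 + (-1 + 24))² = (-2 + 23)² = 21² = 441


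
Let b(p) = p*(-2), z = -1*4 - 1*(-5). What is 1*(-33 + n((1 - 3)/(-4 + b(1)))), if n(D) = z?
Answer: -32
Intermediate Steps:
z = 1 (z = -4 + 5 = 1)
b(p) = -2*p
n(D) = 1
1*(-33 + n((1 - 3)/(-4 + b(1)))) = 1*(-33 + 1) = 1*(-32) = -32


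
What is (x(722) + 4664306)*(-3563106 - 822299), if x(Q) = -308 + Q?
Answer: -20456686411600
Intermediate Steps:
(x(722) + 4664306)*(-3563106 - 822299) = ((-308 + 722) + 4664306)*(-3563106 - 822299) = (414 + 4664306)*(-4385405) = 4664720*(-4385405) = -20456686411600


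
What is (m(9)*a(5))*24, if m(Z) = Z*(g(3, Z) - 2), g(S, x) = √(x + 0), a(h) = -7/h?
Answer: -1512/5 ≈ -302.40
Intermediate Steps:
g(S, x) = √x
m(Z) = Z*(-2 + √Z) (m(Z) = Z*(√Z - 2) = Z*(-2 + √Z))
(m(9)*a(5))*24 = ((9*(-2 + √9))*(-7/5))*24 = ((9*(-2 + 3))*(-7*⅕))*24 = ((9*1)*(-7/5))*24 = (9*(-7/5))*24 = -63/5*24 = -1512/5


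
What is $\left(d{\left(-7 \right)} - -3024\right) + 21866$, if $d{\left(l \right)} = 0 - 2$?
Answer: $24888$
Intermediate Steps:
$d{\left(l \right)} = -2$ ($d{\left(l \right)} = 0 - 2 = -2$)
$\left(d{\left(-7 \right)} - -3024\right) + 21866 = \left(-2 - -3024\right) + 21866 = \left(-2 + 3024\right) + 21866 = 3022 + 21866 = 24888$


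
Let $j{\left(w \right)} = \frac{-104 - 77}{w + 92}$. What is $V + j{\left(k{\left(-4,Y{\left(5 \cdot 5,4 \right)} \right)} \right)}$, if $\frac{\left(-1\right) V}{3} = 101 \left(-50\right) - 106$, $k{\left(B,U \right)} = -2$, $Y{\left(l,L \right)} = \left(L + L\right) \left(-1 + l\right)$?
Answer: $\frac{1391939}{90} \approx 15466.0$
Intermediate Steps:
$Y{\left(l,L \right)} = 2 L \left(-1 + l\right)$
$V = 15468$ ($V = - 3 \left(101 \left(-50\right) - 106\right) = - 3 \left(-5050 - 106\right) = \left(-3\right) \left(-5156\right) = 15468$)
$j{\left(w \right)} = - \frac{181}{92 + w}$
$V + j{\left(k{\left(-4,Y{\left(5 \cdot 5,4 \right)} \right)} \right)} = 15468 - \frac{181}{92 - 2} = 15468 - \frac{181}{90} = \frac{1391939}{90}$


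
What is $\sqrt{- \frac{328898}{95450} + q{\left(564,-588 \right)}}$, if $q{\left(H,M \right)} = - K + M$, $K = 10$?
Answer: $\frac{i \sqrt{54795934091}}{9545} \approx 24.524 i$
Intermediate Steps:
$q{\left(H,M \right)} = -10 + M$ ($q{\left(H,M \right)} = \left(-1\right) 10 + M = -10 + M$)
$\sqrt{- \frac{328898}{95450} + q{\left(564,-588 \right)}} = \sqrt{- \frac{328898}{95450} - 598} = \sqrt{\left(-328898\right) \frac{1}{95450} - 598} = \sqrt{- \frac{164449}{47725} - 598} = \sqrt{- \frac{28703999}{47725}} = \frac{i \sqrt{54795934091}}{9545}$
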